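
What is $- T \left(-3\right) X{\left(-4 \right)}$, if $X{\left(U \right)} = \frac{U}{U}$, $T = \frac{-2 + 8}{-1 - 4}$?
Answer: $- \frac{18}{5} \approx -3.6$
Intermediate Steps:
$T = - \frac{6}{5}$ ($T = \frac{6}{-5} = 6 \left(- \frac{1}{5}\right) = - \frac{6}{5} \approx -1.2$)
$X{\left(U \right)} = 1$
$- T \left(-3\right) X{\left(-4 \right)} = - \left(- \frac{6}{5}\right) \left(-3\right) 1 = - \frac{18 \cdot 1}{5} = \left(-1\right) \frac{18}{5} = - \frac{18}{5}$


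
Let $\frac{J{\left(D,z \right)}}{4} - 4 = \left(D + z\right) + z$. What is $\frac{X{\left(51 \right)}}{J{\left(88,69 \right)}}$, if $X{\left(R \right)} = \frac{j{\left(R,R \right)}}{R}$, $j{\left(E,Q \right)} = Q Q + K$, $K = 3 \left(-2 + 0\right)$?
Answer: $\frac{173}{3128} \approx 0.055307$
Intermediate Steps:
$K = -6$ ($K = 3 \left(-2\right) = -6$)
$j{\left(E,Q \right)} = -6 + Q^{2}$ ($j{\left(E,Q \right)} = Q Q - 6 = Q^{2} - 6 = -6 + Q^{2}$)
$X{\left(R \right)} = \frac{-6 + R^{2}}{R}$
$J{\left(D,z \right)} = 16 + 4 D + 8 z$ ($J{\left(D,z \right)} = 16 + 4 \left(\left(D + z\right) + z\right) = 16 + 4 \left(D + 2 z\right) = 16 + \left(4 D + 8 z\right) = 16 + 4 D + 8 z$)
$\frac{X{\left(51 \right)}}{J{\left(88,69 \right)}} = \frac{51 - \frac{6}{51}}{16 + 4 \cdot 88 + 8 \cdot 69} = \frac{51 - \frac{2}{17}}{16 + 352 + 552} = \frac{51 - \frac{2}{17}}{920} = \frac{865}{17} \cdot \frac{1}{920} = \frac{173}{3128}$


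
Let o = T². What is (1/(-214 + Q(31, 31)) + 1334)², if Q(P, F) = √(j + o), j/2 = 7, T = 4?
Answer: 1863650762828465/1047263378 - 30525815*√30/523631689 ≈ 1.7795e+6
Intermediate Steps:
o = 16 (o = 4² = 16)
j = 14 (j = 2*7 = 14)
Q(P, F) = √30 (Q(P, F) = √(14 + 16) = √30)
(1/(-214 + Q(31, 31)) + 1334)² = (1/(-214 + √30) + 1334)² = (1334 + 1/(-214 + √30))²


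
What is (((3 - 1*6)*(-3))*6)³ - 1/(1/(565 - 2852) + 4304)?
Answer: 1549957043321/9843247 ≈ 1.5746e+5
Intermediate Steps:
(((3 - 1*6)*(-3))*6)³ - 1/(1/(565 - 2852) + 4304) = (((3 - 6)*(-3))*6)³ - 1/(1/(-2287) + 4304) = (-3*(-3)*6)³ - 1/(-1/2287 + 4304) = (9*6)³ - 1/9843247/2287 = 54³ - 1*2287/9843247 = 157464 - 2287/9843247 = 1549957043321/9843247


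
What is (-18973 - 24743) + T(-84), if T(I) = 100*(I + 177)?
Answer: -34416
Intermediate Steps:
T(I) = 17700 + 100*I (T(I) = 100*(177 + I) = 17700 + 100*I)
(-18973 - 24743) + T(-84) = (-18973 - 24743) + (17700 + 100*(-84)) = -43716 + (17700 - 8400) = -43716 + 9300 = -34416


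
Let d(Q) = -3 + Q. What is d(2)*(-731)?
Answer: 731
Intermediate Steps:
d(2)*(-731) = (-3 + 2)*(-731) = -1*(-731) = 731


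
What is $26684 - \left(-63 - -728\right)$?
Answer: $26019$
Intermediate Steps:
$26684 - \left(-63 - -728\right) = 26684 - \left(-63 + 728\right) = 26684 - 665 = 26019$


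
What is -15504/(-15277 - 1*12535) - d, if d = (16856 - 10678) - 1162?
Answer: -2051316/409 ≈ -5015.4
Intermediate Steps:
d = 5016 (d = 6178 - 1162 = 5016)
-15504/(-15277 - 1*12535) - d = -15504/(-15277 - 1*12535) - 1*5016 = -15504/(-15277 - 12535) - 5016 = -15504/(-27812) - 5016 = -15504*(-1/27812) - 5016 = 228/409 - 5016 = -2051316/409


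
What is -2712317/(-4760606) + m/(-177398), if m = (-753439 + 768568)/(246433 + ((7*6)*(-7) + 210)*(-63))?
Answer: 30279957774388294/53146824054499825 ≈ 0.56974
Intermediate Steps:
m = 15129/251725 (m = 15129/(246433 + (42*(-7) + 210)*(-63)) = 15129/(246433 + (-294 + 210)*(-63)) = 15129/(246433 - 84*(-63)) = 15129/(246433 + 5292) = 15129/251725 ≈ 0.060101)
-2712317/(-4760606) + m/(-177398) = -2712317/(-4760606) + (15129/251725)/(-177398) = -2712317*(-1/4760606) + (15129/251725)*(-1/177398) = 2712317/4760606 - 15129/44655511550 = 30279957774388294/53146824054499825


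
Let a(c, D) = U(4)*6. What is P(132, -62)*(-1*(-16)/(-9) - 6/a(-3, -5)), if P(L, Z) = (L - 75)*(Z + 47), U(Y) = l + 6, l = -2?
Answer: 6935/4 ≈ 1733.8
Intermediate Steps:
U(Y) = 4 (U(Y) = -2 + 6 = 4)
a(c, D) = 24 (a(c, D) = 4*6 = 24)
P(L, Z) = (-75 + L)*(47 + Z)
P(132, -62)*(-1*(-16)/(-9) - 6/a(-3, -5)) = (-3525 - 75*(-62) + 47*132 + 132*(-62))*(-1*(-16)/(-9) - 6/24) = (-3525 + 4650 + 6204 - 8184)*(16*(-⅑) - 6*1/24) = -855*(-16/9 - ¼) = -855*(-73/36) = 6935/4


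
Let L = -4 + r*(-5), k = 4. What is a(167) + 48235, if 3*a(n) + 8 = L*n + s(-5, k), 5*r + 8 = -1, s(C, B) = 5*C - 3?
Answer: 145504/3 ≈ 48501.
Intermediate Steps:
s(C, B) = -3 + 5*C
r = -9/5 (r = -8/5 + (⅕)*(-1) = -8/5 - ⅕ = -9/5 ≈ -1.8000)
L = 5 (L = -4 - 9/5*(-5) = -4 + 9 = 5)
a(n) = -12 + 5*n/3 (a(n) = -8/3 + (5*n + (-3 + 5*(-5)))/3 = -8/3 + (5*n + (-3 - 25))/3 = -8/3 + (5*n - 28)/3 = -8/3 + (-28 + 5*n)/3 = -8/3 + (-28/3 + 5*n/3) = -12 + 5*n/3)
a(167) + 48235 = (-12 + (5/3)*167) + 48235 = (-12 + 835/3) + 48235 = 799/3 + 48235 = 145504/3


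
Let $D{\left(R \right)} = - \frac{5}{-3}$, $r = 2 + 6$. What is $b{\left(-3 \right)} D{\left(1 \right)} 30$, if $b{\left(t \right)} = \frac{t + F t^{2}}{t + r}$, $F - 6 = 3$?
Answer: $780$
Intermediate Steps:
$F = 9$ ($F = 6 + 3 = 9$)
$r = 8$
$D{\left(R \right)} = \frac{5}{3}$ ($D{\left(R \right)} = \left(-5\right) \left(- \frac{1}{3}\right) = \frac{5}{3}$)
$b{\left(t \right)} = \frac{t + 9 t^{2}}{8 + t}$ ($b{\left(t \right)} = \frac{t + 9 t^{2}}{t + 8} = \frac{t + 9 t^{2}}{8 + t}$)
$b{\left(-3 \right)} D{\left(1 \right)} 30 = - \frac{3 \left(1 + 9 \left(-3\right)\right)}{8 - 3} \cdot \frac{5}{3} \cdot 30 = - \frac{3 \left(1 - 27\right)}{5} \cdot \frac{5}{3} \cdot 30 = \left(-3\right) \frac{1}{5} \left(-26\right) \frac{5}{3} \cdot 30 = \frac{78}{5} \cdot \frac{5}{3} \cdot 30 = 26 \cdot 30 = 780$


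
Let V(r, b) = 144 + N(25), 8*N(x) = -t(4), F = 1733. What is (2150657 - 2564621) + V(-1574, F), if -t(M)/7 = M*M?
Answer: -413806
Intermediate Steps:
t(M) = -7*M**2 (t(M) = -7*M*M = -7*M**2)
N(x) = 14 (N(x) = (-(-7)*4**2)/8 = (-(-7)*16)/8 = (-1*(-112))/8 = (1/8)*112 = 14)
V(r, b) = 158 (V(r, b) = 144 + 14 = 158)
(2150657 - 2564621) + V(-1574, F) = (2150657 - 2564621) + 158 = -413964 + 158 = -413806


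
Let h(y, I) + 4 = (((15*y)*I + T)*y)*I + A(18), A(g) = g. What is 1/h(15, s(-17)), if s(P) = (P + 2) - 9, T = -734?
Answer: 1/2208254 ≈ 4.5285e-7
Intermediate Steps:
s(P) = -7 + P (s(P) = (2 + P) - 9 = -7 + P)
h(y, I) = 14 + I*y*(-734 + 15*I*y) (h(y, I) = -4 + ((((15*y)*I - 734)*y)*I + 18) = -4 + (((15*I*y - 734)*y)*I + 18) = -4 + (((-734 + 15*I*y)*y)*I + 18) = -4 + ((y*(-734 + 15*I*y))*I + 18) = -4 + (I*y*(-734 + 15*I*y) + 18) = -4 + (18 + I*y*(-734 + 15*I*y)) = 14 + I*y*(-734 + 15*I*y))
1/h(15, s(-17)) = 1/(14 - 734*(-7 - 17)*15 + 15*(-7 - 17)²*15²) = 1/(14 - 734*(-24)*15 + 15*(-24)²*225) = 1/(14 + 264240 + 15*576*225) = 1/(14 + 264240 + 1944000) = 1/2208254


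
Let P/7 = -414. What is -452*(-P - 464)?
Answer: -1100168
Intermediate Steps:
P = -2898 (P = 7*(-414) = -2898)
-452*(-P - 464) = -452*(-1*(-2898) - 464) = -452*(2898 - 464) = -452*2434 = -1100168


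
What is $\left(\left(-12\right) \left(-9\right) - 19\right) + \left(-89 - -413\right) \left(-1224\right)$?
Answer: $-396487$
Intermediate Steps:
$\left(\left(-12\right) \left(-9\right) - 19\right) + \left(-89 - -413\right) \left(-1224\right) = \left(108 - 19\right) + \left(-89 + 413\right) \left(-1224\right) = 89 + 324 \left(-1224\right) = 89 - 396576 = -396487$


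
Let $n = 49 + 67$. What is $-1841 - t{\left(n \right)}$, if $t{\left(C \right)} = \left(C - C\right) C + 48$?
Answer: $-1889$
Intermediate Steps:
$n = 116$
$t{\left(C \right)} = 48$ ($t{\left(C \right)} = 0 C + 48 = 0 + 48 = 48$)
$-1841 - t{\left(n \right)} = -1841 - 48 = -1889$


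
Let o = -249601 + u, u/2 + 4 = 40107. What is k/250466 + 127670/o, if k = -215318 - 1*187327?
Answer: -20036608799/8485537614 ≈ -2.3613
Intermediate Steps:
u = 80206 (u = -8 + 2*40107 = -8 + 80214 = 80206)
o = -169395 (o = -249601 + 80206 = -169395)
k = -402645 (k = -215318 - 187327 = -402645)
k/250466 + 127670/o = -402645/250466 + 127670/(-169395) = -402645*1/250466 + 127670*(-1/169395) = -402645/250466 - 25534/33879 = -20036608799/8485537614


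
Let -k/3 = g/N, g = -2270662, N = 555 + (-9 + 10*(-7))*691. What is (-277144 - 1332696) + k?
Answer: -43496453273/27017 ≈ -1.6100e+6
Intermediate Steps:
N = -54034 (N = 555 + (-9 - 70)*691 = 555 - 79*691 = 555 - 54589 = -54034)
k = -3405993/27017 (k = -(-6811986)/(-54034) = -(-6811986)*(-1)/54034 = -3*1135331/27017 = -3405993/27017 ≈ -126.07)
(-277144 - 1332696) + k = (-277144 - 1332696) - 3405993/27017 = -1609840 - 3405993/27017 = -43496453273/27017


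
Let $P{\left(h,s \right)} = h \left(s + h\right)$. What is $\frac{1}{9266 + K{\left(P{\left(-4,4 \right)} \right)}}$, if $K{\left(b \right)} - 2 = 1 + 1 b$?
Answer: $\frac{1}{9269} \approx 0.00010789$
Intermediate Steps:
$P{\left(h,s \right)} = h \left(h + s\right)$
$K{\left(b \right)} = 3 + b$ ($K{\left(b \right)} = 2 + \left(1 + 1 b\right) = 2 + \left(1 + b\right) = 3 + b$)
$\frac{1}{9266 + K{\left(P{\left(-4,4 \right)} \right)}} = \frac{1}{9266 + \left(3 - 4 \left(-4 + 4\right)\right)} = \frac{1}{9266 + \left(3 - 0\right)} = \frac{1}{9266 + \left(3 + 0\right)} = \frac{1}{9266 + 3} = \frac{1}{9269}$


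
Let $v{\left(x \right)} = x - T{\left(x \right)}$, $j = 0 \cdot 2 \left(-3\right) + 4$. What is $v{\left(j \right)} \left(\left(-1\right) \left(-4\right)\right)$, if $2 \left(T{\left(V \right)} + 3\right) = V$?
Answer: $20$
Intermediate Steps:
$T{\left(V \right)} = -3 + \frac{V}{2}$
$j = 4$ ($j = 0 \left(-6\right) + 4 = 0 + 4 = 4$)
$v{\left(x \right)} = 3 + \frac{x}{2}$ ($v{\left(x \right)} = x - \left(-3 + \frac{x}{2}\right) = 3 + \frac{x}{2}$)
$v{\left(j \right)} \left(\left(-1\right) \left(-4\right)\right) = \left(3 + \frac{1}{2} \cdot 4\right) \left(\left(-1\right) \left(-4\right)\right) = \left(3 + 2\right) 4 = 5 \cdot 4 = 20$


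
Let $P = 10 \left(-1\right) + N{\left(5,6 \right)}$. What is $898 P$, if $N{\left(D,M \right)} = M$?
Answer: $-3592$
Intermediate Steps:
$P = -4$ ($P = 10 \left(-1\right) + 6 = -10 + 6 = -4$)
$898 P = 898 \left(-4\right) = -3592$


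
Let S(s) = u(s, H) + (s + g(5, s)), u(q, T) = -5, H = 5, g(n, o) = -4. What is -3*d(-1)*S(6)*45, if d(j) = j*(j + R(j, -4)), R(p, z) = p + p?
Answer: 1215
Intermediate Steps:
R(p, z) = 2*p
d(j) = 3*j² (d(j) = j*(j + 2*j) = j*(3*j) = 3*j²)
S(s) = -9 + s (S(s) = -5 + (s - 4) = -5 + (-4 + s) = -9 + s)
-3*d(-1)*S(6)*45 = -3*3*(-1)²*(-9 + 6)*45 = -3*3*1*(-3)*45 = -9*(-3)*45 = -3*(-9)*45 = 27*45 = 1215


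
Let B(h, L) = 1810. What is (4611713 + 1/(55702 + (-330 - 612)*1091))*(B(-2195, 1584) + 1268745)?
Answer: 1139097603822784749/194404 ≈ 5.8594e+12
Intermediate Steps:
(4611713 + 1/(55702 + (-330 - 612)*1091))*(B(-2195, 1584) + 1268745) = (4611713 + 1/(55702 + (-330 - 612)*1091))*(1810 + 1268745) = (4611713 + 1/(55702 - 942*1091))*1270555 = (4611713 + 1/(55702 - 1027722))*1270555 = (4611713 + 1/(-972020))*1270555 = (4611713 - 1/972020)*1270555 = (4482677270259/972020)*1270555 = 1139097603822784749/194404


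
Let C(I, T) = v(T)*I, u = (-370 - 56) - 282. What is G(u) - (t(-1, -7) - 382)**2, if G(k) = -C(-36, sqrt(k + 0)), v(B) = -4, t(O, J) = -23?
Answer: -164169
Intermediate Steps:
u = -708 (u = -426 - 282 = -708)
C(I, T) = -4*I
G(k) = -144 (G(k) = -(-4)*(-36) = -1*144 = -144)
G(u) - (t(-1, -7) - 382)**2 = -144 - (-23 - 382)**2 = -144 - 1*(-405)**2 = -144 - 1*164025 = -144 - 164025 = -164169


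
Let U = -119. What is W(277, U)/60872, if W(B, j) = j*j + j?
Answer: 1003/4348 ≈ 0.23068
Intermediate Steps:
W(B, j) = j + j² (W(B, j) = j² + j = j + j²)
W(277, U)/60872 = -119*(1 - 119)/60872 = -119*(-118)*(1/60872) = 14042*(1/60872) = 1003/4348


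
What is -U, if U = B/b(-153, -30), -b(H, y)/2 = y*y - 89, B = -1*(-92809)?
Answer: 92809/1622 ≈ 57.219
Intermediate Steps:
B = 92809
b(H, y) = 178 - 2*y² (b(H, y) = -2*(y*y - 89) = -2*(y² - 89) = -2*(-89 + y²) = 178 - 2*y²)
U = -92809/1622 (U = 92809/(178 - 2*(-30)²) = 92809/(178 - 2*900) = 92809/(178 - 1800) = 92809/(-1622) = 92809*(-1/1622) = -92809/1622 ≈ -57.219)
-U = -1*(-92809/1622) = 92809/1622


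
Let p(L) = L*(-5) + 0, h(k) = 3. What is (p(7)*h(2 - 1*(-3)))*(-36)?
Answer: 3780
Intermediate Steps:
p(L) = -5*L (p(L) = -5*L + 0 = -5*L)
(p(7)*h(2 - 1*(-3)))*(-36) = (-5*7*3)*(-36) = -35*3*(-36) = -105*(-36) = 3780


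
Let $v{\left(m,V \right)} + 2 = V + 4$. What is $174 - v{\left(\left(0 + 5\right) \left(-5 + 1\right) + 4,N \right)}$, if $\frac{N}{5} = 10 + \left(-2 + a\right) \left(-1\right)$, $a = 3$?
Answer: $127$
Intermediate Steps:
$N = 45$ ($N = 5 \left(10 + \left(-2 + 3\right) \left(-1\right)\right) = 5 \left(10 + 1 \left(-1\right)\right) = 5 \left(10 - 1\right) = 5 \cdot 9 = 45$)
$v{\left(m,V \right)} = 2 + V$ ($v{\left(m,V \right)} = -2 + \left(V + 4\right) = -2 + \left(4 + V\right) = 2 + V$)
$174 - v{\left(\left(0 + 5\right) \left(-5 + 1\right) + 4,N \right)} = 174 - \left(2 + 45\right) = 174 - 47 = 127$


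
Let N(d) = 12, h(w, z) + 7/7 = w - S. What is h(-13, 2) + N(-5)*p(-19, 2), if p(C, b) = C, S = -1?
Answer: -241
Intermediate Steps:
h(w, z) = w (h(w, z) = -1 + (w - 1*(-1)) = -1 + (w + 1) = -1 + (1 + w) = w)
h(-13, 2) + N(-5)*p(-19, 2) = -13 + 12*(-19) = -13 - 228 = -241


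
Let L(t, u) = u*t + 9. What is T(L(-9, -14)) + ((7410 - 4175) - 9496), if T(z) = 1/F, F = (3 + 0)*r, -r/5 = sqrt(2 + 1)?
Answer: -6261 - sqrt(3)/45 ≈ -6261.0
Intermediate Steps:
r = -5*sqrt(3) (r = -5*sqrt(2 + 1) = -5*sqrt(3) ≈ -8.6602)
F = -15*sqrt(3) (F = (3 + 0)*(-5*sqrt(3)) = 3*(-5*sqrt(3)) = -15*sqrt(3) ≈ -25.981)
L(t, u) = 9 + t*u (L(t, u) = t*u + 9 = 9 + t*u)
T(z) = -sqrt(3)/45 (T(z) = 1/(-15*sqrt(3)) = -sqrt(3)/45)
T(L(-9, -14)) + ((7410 - 4175) - 9496) = -sqrt(3)/45 + ((7410 - 4175) - 9496) = -sqrt(3)/45 + (3235 - 9496) = -sqrt(3)/45 - 6261 = -6261 - sqrt(3)/45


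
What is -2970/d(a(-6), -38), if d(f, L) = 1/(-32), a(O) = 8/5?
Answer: 95040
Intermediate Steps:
a(O) = 8/5 (a(O) = 8*(⅕) = 8/5)
d(f, L) = -1/32
-2970/d(a(-6), -38) = -2970/(-1/32) = -2970*(-32) = 95040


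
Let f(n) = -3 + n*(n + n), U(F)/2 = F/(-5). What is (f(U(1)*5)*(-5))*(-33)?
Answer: 825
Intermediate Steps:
U(F) = -2*F/5 (U(F) = 2*(F/(-5)) = 2*(F*(-⅕)) = 2*(-F/5) = -2*F/5)
f(n) = -3 + 2*n² (f(n) = -3 + n*(2*n) = -3 + 2*n²)
(f(U(1)*5)*(-5))*(-33) = ((-3 + 2*(-⅖*1*5)²)*(-5))*(-33) = ((-3 + 2*(-⅖*5)²)*(-5))*(-33) = ((-3 + 2*(-2)²)*(-5))*(-33) = ((-3 + 2*4)*(-5))*(-33) = ((-3 + 8)*(-5))*(-33) = (5*(-5))*(-33) = -25*(-33) = 825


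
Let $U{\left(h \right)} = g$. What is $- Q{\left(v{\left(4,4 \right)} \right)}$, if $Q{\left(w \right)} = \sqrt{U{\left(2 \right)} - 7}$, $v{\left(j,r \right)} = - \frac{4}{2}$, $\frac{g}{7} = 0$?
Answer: $- i \sqrt{7} \approx - 2.6458 i$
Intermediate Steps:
$g = 0$ ($g = 7 \cdot 0 = 0$)
$v{\left(j,r \right)} = -2$ ($v{\left(j,r \right)} = \left(-4\right) \frac{1}{2} = -2$)
$U{\left(h \right)} = 0$
$Q{\left(w \right)} = i \sqrt{7}$ ($Q{\left(w \right)} = \sqrt{0 - 7} = \sqrt{-7} = i \sqrt{7}$)
$- Q{\left(v{\left(4,4 \right)} \right)} = - i \sqrt{7}$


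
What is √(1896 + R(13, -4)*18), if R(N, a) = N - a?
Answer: √2202 ≈ 46.925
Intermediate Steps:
√(1896 + R(13, -4)*18) = √(1896 + (13 - 1*(-4))*18) = √(1896 + (13 + 4)*18) = √(1896 + 17*18) = √(1896 + 306) = √2202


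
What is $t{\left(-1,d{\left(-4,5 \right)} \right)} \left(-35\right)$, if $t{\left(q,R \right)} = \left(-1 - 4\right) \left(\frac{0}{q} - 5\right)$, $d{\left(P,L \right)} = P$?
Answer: $-875$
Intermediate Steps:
$t{\left(q,R \right)} = 25$ ($t{\left(q,R \right)} = - 5 \left(0 - 5\right) = \left(-5\right) \left(-5\right) = 25$)
$t{\left(-1,d{\left(-4,5 \right)} \right)} \left(-35\right) = 25 \left(-35\right) = -875$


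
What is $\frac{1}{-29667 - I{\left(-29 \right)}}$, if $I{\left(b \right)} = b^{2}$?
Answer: $- \frac{1}{30508} \approx -3.2778 \cdot 10^{-5}$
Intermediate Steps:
$\frac{1}{-29667 - I{\left(-29 \right)}} = \frac{1}{-29667 - \left(-29\right)^{2}} = \frac{1}{-29667 - 841} = \frac{1}{-30508} = - \frac{1}{30508}$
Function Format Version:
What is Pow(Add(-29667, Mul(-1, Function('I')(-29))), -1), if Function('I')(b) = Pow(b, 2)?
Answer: Rational(-1, 30508) ≈ -3.2778e-5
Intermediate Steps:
Pow(Add(-29667, Mul(-1, Function('I')(-29))), -1) = Pow(Add(-29667, Mul(-1, Pow(-29, 2))), -1) = Pow(Add(-29667, Mul(-1, 841)), -1) = Pow(Add(-29667, -841), -1) = Pow(-30508, -1) = Rational(-1, 30508)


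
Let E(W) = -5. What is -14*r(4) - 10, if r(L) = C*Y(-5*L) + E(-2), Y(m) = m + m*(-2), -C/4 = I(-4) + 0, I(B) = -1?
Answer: -1060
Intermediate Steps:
C = 4 (C = -4*(-1 + 0) = -4*(-1) = 4)
Y(m) = -m (Y(m) = m - 2*m = -m)
r(L) = -5 + 20*L (r(L) = 4*(-(-5)*L) - 5 = 4*(5*L) - 5 = 20*L - 5 = -5 + 20*L)
-14*r(4) - 10 = -14*(-5 + 20*4) - 10 = -14*(-5 + 80) - 10 = -14*75 - 10 = -1050 - 10 = -1060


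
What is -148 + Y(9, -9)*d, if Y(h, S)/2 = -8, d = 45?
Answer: -868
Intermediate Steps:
Y(h, S) = -16 (Y(h, S) = 2*(-8) = -16)
-148 + Y(9, -9)*d = -148 - 16*45 = -148 - 720 = -868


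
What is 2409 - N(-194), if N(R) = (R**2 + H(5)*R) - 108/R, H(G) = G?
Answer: -3322983/97 ≈ -34258.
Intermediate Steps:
N(R) = R**2 - 108/R + 5*R (N(R) = (R**2 + 5*R) - 108/R = R**2 - 108/R + 5*R)
2409 - N(-194) = 2409 - (-108 + (-194)**2*(5 - 194))/(-194) = 2409 - (-1)*(-108 + 37636*(-189))/194 = 2409 - (-1)*(-108 - 7113204)/194 = 2409 - (-1)*(-7113312)/194 = 2409 - 1*3556656/97 = 2409 - 3556656/97 = -3322983/97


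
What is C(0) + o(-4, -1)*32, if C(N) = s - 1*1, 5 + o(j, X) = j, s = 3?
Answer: -286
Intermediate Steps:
o(j, X) = -5 + j
C(N) = 2 (C(N) = 3 - 1*1 = 3 - 1 = 2)
C(0) + o(-4, -1)*32 = 2 + (-5 - 4)*32 = 2 - 9*32 = 2 - 288 = -286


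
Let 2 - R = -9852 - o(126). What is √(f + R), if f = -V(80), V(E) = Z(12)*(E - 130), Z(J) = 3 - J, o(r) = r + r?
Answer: 2*√2414 ≈ 98.265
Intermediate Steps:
o(r) = 2*r
V(E) = 1170 - 9*E (V(E) = (3 - 1*12)*(E - 130) = (3 - 12)*(-130 + E) = -9*(-130 + E) = 1170 - 9*E)
R = 10106 (R = 2 - (-9852 - 2*126) = 2 - (-9852 - 1*252) = 2 - (-9852 - 252) = 2 - 1*(-10104) = 2 + 10104 = 10106)
f = -450 (f = -(1170 - 9*80) = -(1170 - 720) = -1*450 = -450)
√(f + R) = √(-450 + 10106) = √9656 = 2*√2414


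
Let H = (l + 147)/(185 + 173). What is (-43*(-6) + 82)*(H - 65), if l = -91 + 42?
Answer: -3939240/179 ≈ -22007.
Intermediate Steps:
l = -49
H = 49/179 (H = (-49 + 147)/(185 + 173) = 98/358 = 98*(1/358) = 49/179 ≈ 0.27374)
(-43*(-6) + 82)*(H - 65) = (-43*(-6) + 82)*(49/179 - 65) = (258 + 82)*(-11586/179) = 340*(-11586/179) = -3939240/179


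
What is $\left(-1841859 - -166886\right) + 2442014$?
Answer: $767041$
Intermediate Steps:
$\left(-1841859 - -166886\right) + 2442014 = \left(-1841859 + 166886\right) + 2442014 = -1674973 + 2442014 = 767041$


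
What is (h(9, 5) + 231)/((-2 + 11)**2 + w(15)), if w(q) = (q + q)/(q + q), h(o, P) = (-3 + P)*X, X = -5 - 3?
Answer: 215/82 ≈ 2.6220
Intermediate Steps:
X = -8
h(o, P) = 24 - 8*P (h(o, P) = (-3 + P)*(-8) = 24 - 8*P)
w(q) = 1 (w(q) = (2*q)/((2*q)) = (2*q)*(1/(2*q)) = 1)
(h(9, 5) + 231)/((-2 + 11)**2 + w(15)) = ((24 - 8*5) + 231)/((-2 + 11)**2 + 1) = ((24 - 40) + 231)/(9**2 + 1) = (-16 + 231)/(81 + 1) = 215/82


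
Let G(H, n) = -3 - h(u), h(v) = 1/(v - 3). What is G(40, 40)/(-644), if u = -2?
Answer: 1/230 ≈ 0.0043478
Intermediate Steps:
h(v) = 1/(-3 + v)
G(H, n) = -14/5 (G(H, n) = -3 - 1/(-3 - 2) = -3 - 1/(-5) = -3 - 1*(-⅕) = -3 + ⅕ = -14/5)
G(40, 40)/(-644) = -14/5/(-644) = -14/5*(-1/644) = 1/230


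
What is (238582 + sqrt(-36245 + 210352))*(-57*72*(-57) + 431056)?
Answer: 158653212688 + 664984*sqrt(174107) ≈ 1.5893e+11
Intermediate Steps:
(238582 + sqrt(-36245 + 210352))*(-57*72*(-57) + 431056) = (238582 + sqrt(174107))*(-4104*(-57) + 431056) = (238582 + sqrt(174107))*(233928 + 431056) = (238582 + sqrt(174107))*664984 = 158653212688 + 664984*sqrt(174107)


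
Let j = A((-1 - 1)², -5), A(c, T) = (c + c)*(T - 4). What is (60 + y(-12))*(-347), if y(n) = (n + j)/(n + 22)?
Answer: -89526/5 ≈ -17905.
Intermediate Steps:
A(c, T) = 2*c*(-4 + T) (A(c, T) = (2*c)*(-4 + T) = 2*c*(-4 + T))
j = -72 (j = 2*(-1 - 1)²*(-4 - 5) = 2*(-2)²*(-9) = 2*4*(-9) = -72)
y(n) = (-72 + n)/(22 + n) (y(n) = (n - 72)/(n + 22) = (-72 + n)/(22 + n))
(60 + y(-12))*(-347) = (60 + (-72 - 12)/(22 - 12))*(-347) = (60 - 84/10)*(-347) = (60 + (⅒)*(-84))*(-347) = (60 - 42/5)*(-347) = (258/5)*(-347) = -89526/5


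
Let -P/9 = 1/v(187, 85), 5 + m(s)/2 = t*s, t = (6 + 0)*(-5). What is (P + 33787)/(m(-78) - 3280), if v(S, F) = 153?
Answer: 287189/11815 ≈ 24.307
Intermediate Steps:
t = -30 (t = 6*(-5) = -30)
m(s) = -10 - 60*s (m(s) = -10 + 2*(-30*s) = -10 - 60*s)
P = -1/17 (P = -9/153 = -9*1/153 = -1/17 ≈ -0.058824)
(P + 33787)/(m(-78) - 3280) = (-1/17 + 33787)/((-10 - 60*(-78)) - 3280) = 574378/(17*((-10 + 4680) - 3280)) = 574378/(17*(4670 - 3280)) = (574378/17)/1390 = (574378/17)*(1/1390) = 287189/11815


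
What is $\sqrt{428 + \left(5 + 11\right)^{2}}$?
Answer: $6 \sqrt{19} \approx 26.153$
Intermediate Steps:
$\sqrt{428 + \left(5 + 11\right)^{2}} = \sqrt{428 + 16^{2}} = \sqrt{428 + 256} = \sqrt{684} = 6 \sqrt{19}$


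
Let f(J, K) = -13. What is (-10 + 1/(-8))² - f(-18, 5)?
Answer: 7393/64 ≈ 115.52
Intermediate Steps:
(-10 + 1/(-8))² - f(-18, 5) = (-10 + 1/(-8))² - 1*(-13) = (-10 - ⅛)² + 13 = (-81/8)² + 13 = 6561/64 + 13 = 7393/64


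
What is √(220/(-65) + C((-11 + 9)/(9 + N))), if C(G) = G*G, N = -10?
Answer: 2*√26/13 ≈ 0.78446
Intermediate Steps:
C(G) = G²
√(220/(-65) + C((-11 + 9)/(9 + N))) = √(220/(-65) + ((-11 + 9)/(9 - 10))²) = √(220*(-1/65) + (-2/(-1))²) = √(-44/13 + (-2*(-1))²) = √(-44/13 + 2²) = √(-44/13 + 4) = √(8/13) = 2*√26/13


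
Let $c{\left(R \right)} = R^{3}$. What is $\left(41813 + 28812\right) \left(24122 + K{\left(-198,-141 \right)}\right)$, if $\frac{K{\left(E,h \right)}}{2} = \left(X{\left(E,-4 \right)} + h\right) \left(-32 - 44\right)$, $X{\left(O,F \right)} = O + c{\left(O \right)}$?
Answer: $83334620901250$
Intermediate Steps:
$X{\left(O,F \right)} = O + O^{3}$
$K{\left(E,h \right)} = - 152 E - 152 h - 152 E^{3}$ ($K{\left(E,h \right)} = 2 \left(\left(E + E^{3}\right) + h\right) \left(-32 - 44\right) = 2 \left(E + h + E^{3}\right) \left(-76\right) = 2 \left(- 76 E - 76 h - 76 E^{3}\right) = - 152 E - 152 h - 152 E^{3}$)
$\left(41813 + 28812\right) \left(24122 + K{\left(-198,-141 \right)}\right) = \left(41813 + 28812\right) \left(24122 - \left(-51528 - 1179883584\right)\right) = 70625 \left(24122 + \left(30096 + 21432 - -1179883584\right)\right) = 70625 \left(24122 + \left(30096 + 21432 + 1179883584\right)\right) = 70625 \left(24122 + 1179935112\right) = 70625 \cdot 1179959234 = 83334620901250$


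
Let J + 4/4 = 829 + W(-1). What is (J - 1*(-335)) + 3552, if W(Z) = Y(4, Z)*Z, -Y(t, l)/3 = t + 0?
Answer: 4727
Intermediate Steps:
Y(t, l) = -3*t (Y(t, l) = -3*(t + 0) = -3*t)
W(Z) = -12*Z (W(Z) = (-3*4)*Z = -12*Z)
J = 840 (J = -1 + (829 - 12*(-1)) = -1 + (829 + 12) = -1 + 841 = 840)
(J - 1*(-335)) + 3552 = (840 - 1*(-335)) + 3552 = (840 + 335) + 3552 = 1175 + 3552 = 4727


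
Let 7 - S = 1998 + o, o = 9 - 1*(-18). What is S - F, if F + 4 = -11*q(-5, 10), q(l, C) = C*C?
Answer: -914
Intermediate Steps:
q(l, C) = C**2
o = 27 (o = 9 + 18 = 27)
S = -2018 (S = 7 - (1998 + 27) = 7 - 1*2025 = 7 - 2025 = -2018)
F = -1104 (F = -4 - 11*10**2 = -4 - 11*100 = -4 - 1100 = -1104)
S - F = -2018 - 1*(-1104) = -2018 + 1104 = -914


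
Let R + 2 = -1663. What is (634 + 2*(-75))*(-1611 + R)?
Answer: -1585584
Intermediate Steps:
R = -1665 (R = -2 - 1663 = -1665)
(634 + 2*(-75))*(-1611 + R) = (634 + 2*(-75))*(-1611 - 1665) = (634 - 150)*(-3276) = 484*(-3276) = -1585584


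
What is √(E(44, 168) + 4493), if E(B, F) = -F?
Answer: 5*√173 ≈ 65.765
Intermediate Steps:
√(E(44, 168) + 4493) = √(-1*168 + 4493) = √(-168 + 4493) = √4325 = 5*√173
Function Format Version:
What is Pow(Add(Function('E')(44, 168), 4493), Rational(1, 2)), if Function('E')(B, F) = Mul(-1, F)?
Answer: Mul(5, Pow(173, Rational(1, 2))) ≈ 65.765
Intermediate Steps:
Pow(Add(Function('E')(44, 168), 4493), Rational(1, 2)) = Pow(Add(Mul(-1, 168), 4493), Rational(1, 2)) = Pow(Add(-168, 4493), Rational(1, 2)) = Pow(4325, Rational(1, 2)) = Mul(5, Pow(173, Rational(1, 2)))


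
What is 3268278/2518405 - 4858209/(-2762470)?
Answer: 4252691552661/1391403652070 ≈ 3.0564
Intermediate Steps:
3268278/2518405 - 4858209/(-2762470) = 3268278*(1/2518405) - 4858209*(-1/2762470) = 3268278/2518405 + 4858209/2762470 = 4252691552661/1391403652070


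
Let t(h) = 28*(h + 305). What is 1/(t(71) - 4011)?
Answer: 1/6517 ≈ 0.00015344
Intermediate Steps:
t(h) = 8540 + 28*h (t(h) = 28*(305 + h) = 8540 + 28*h)
1/(t(71) - 4011) = 1/((8540 + 28*71) - 4011) = 1/((8540 + 1988) - 4011) = 1/(10528 - 4011) = 1/6517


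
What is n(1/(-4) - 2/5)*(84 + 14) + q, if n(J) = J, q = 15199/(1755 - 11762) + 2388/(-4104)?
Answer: -562989872/8555985 ≈ -65.801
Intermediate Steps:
q = -7189451/3422394 (q = 15199/(-10007) + 2388*(-1/4104) = 15199*(-1/10007) - 199/342 = -15199/10007 - 199/342 = -7189451/3422394 ≈ -2.1007)
n(1/(-4) - 2/5)*(84 + 14) + q = (1/(-4) - 2/5)*(84 + 14) - 7189451/3422394 = (1*(-¼) - 2*⅕)*98 - 7189451/3422394 = (-¼ - ⅖)*98 - 7189451/3422394 = -13/20*98 - 7189451/3422394 = -637/10 - 7189451/3422394 = -562989872/8555985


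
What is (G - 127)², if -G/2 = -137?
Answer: 21609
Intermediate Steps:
G = 274 (G = -2*(-137) = 274)
(G - 127)² = (274 - 127)² = 147² = 21609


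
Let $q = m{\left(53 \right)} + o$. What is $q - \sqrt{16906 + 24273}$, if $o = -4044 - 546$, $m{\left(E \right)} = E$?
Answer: $-4537 - \sqrt{41179} \approx -4739.9$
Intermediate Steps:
$o = -4590$
$q = -4537$ ($q = 53 - 4590 = -4537$)
$q - \sqrt{16906 + 24273} = -4537 - \sqrt{16906 + 24273} = -4537 - \sqrt{41179}$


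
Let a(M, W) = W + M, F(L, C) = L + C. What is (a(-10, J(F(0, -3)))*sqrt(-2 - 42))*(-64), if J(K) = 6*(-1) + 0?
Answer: 2048*I*sqrt(11) ≈ 6792.4*I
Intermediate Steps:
F(L, C) = C + L
J(K) = -6 (J(K) = -6 + 0 = -6)
a(M, W) = M + W
(a(-10, J(F(0, -3)))*sqrt(-2 - 42))*(-64) = ((-10 - 6)*sqrt(-2 - 42))*(-64) = -32*I*sqrt(11)*(-64) = 2048*I*sqrt(11)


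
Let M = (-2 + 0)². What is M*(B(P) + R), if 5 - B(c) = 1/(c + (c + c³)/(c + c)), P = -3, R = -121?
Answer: -466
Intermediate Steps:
B(c) = 5 - 1/(c + (c + c³)/(2*c)) (B(c) = 5 - 1/(c + (c + c³)/(c + c)) = 5 - 1/(c + (c + c³)/((2*c))) = 5 - 1/(c + (c + c³)*(1/(2*c))) = 5 - 1/(c + (c + c³)/(2*c)))
M = 4 (M = (-2)² = 4)
M*(B(P) + R) = 4*((3 + 5*(-3)² + 10*(-3))/(1 + (-3)² + 2*(-3)) - 121) = 4*((3 + 5*9 - 30)/(1 + 9 - 6) - 121) = 4*((3 + 45 - 30)/4 - 121) = 4*((¼)*18 - 121) = 4*(9/2 - 121) = 4*(-233/2) = -466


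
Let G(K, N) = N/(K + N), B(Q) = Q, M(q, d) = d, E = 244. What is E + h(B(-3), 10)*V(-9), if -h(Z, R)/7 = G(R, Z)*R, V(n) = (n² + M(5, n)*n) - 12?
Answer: 4744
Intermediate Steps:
V(n) = -12 + 2*n² (V(n) = (n² + n*n) - 12 = (n² + n²) - 12 = 2*n² - 12 = -12 + 2*n²)
h(Z, R) = -7*R*Z/(R + Z) (h(Z, R) = -7*Z/(R + Z)*R = -7*R*Z/(R + Z))
E + h(B(-3), 10)*V(-9) = 244 + (-7*10*(-3)/(10 - 3))*(-12 + 2*(-9)²) = 244 + (-7*10*(-3)/7)*(-12 + 2*81) = 244 + (-7*10*(-3)*⅐)*(-12 + 162) = 244 + 30*150 = 244 + 4500 = 4744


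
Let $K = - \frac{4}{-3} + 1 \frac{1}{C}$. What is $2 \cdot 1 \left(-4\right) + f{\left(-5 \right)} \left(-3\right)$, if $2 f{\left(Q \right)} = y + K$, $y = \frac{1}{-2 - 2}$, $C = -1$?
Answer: $- \frac{65}{8} \approx -8.125$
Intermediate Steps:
$y = - \frac{1}{4}$ ($y = \frac{1}{-4} = - \frac{1}{4} \approx -0.25$)
$K = \frac{1}{3}$ ($K = - \frac{4}{-3} + 1 \frac{1}{-1} = \left(-4\right) \left(- \frac{1}{3}\right) + 1 \left(-1\right) = \frac{4}{3} - 1 = \frac{1}{3} \approx 0.33333$)
$f{\left(Q \right)} = \frac{1}{24}$ ($f{\left(Q \right)} = \frac{- \frac{1}{4} + \frac{1}{3}}{2} = \frac{1}{2} \cdot \frac{1}{12} = \frac{1}{24}$)
$2 \cdot 1 \left(-4\right) + f{\left(-5 \right)} \left(-3\right) = 2 \cdot 1 \left(-4\right) + \frac{1}{24} \left(-3\right) = 2 \left(-4\right) - \frac{1}{8} = -8 - \frac{1}{8} = - \frac{65}{8}$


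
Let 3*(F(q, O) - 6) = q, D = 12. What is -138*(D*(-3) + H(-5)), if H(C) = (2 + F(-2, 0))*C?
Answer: 10028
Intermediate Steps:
F(q, O) = 6 + q/3
H(C) = 22*C/3 (H(C) = (2 + (6 + (⅓)*(-2)))*C = (2 + (6 - ⅔))*C = (2 + 16/3)*C = 22*C/3)
-138*(D*(-3) + H(-5)) = -138*(12*(-3) + (22/3)*(-5)) = -138*(-36 - 110/3) = -138*(-218/3) = 10028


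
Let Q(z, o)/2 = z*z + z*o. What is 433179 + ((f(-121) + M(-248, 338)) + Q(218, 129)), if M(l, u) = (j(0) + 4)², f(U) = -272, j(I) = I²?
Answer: 584215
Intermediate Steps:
Q(z, o) = 2*z² + 2*o*z (Q(z, o) = 2*(z*z + z*o) = 2*(z² + o*z) = 2*z² + 2*o*z)
M(l, u) = 16 (M(l, u) = (0² + 4)² = (0 + 4)² = 4² = 16)
433179 + ((f(-121) + M(-248, 338)) + Q(218, 129)) = 433179 + ((-272 + 16) + 2*218*(129 + 218)) = 433179 + (-256 + 2*218*347) = 433179 + (-256 + 151292) = 433179 + 151036 = 584215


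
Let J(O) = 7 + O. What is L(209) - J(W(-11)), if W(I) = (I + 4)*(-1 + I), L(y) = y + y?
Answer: 327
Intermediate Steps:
L(y) = 2*y
W(I) = (-1 + I)*(4 + I) (W(I) = (4 + I)*(-1 + I) = (-1 + I)*(4 + I))
L(209) - J(W(-11)) = 2*209 - (7 + (-4 + (-11)**2 + 3*(-11))) = 418 - (7 + (-4 + 121 - 33)) = 418 - (7 + 84) = 418 - 1*91 = 418 - 91 = 327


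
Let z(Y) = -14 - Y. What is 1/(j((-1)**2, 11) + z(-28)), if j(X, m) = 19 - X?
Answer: 1/32 ≈ 0.031250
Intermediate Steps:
1/(j((-1)**2, 11) + z(-28)) = 1/((19 - 1*(-1)**2) + (-14 - 1*(-28))) = 1/((19 - 1*1) + (-14 + 28)) = 1/((19 - 1) + 14) = 1/(18 + 14) = 1/32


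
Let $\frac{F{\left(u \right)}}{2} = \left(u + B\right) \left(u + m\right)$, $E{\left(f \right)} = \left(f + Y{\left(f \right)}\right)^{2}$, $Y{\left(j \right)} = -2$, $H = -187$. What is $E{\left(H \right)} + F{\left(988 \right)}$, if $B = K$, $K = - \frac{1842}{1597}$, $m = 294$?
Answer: $\frac{4097895053}{1597} \approx 2.566 \cdot 10^{6}$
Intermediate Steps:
$K = - \frac{1842}{1597}$ ($K = \left(-1842\right) \frac{1}{1597} = - \frac{1842}{1597} \approx -1.1534$)
$E{\left(f \right)} = \left(-2 + f\right)^{2}$ ($E{\left(f \right)} = \left(f - 2\right)^{2} = \left(-2 + f\right)^{2}$)
$B = - \frac{1842}{1597} \approx -1.1534$
$F{\left(u \right)} = 2 \left(294 + u\right) \left(- \frac{1842}{1597} + u\right)$ ($F{\left(u \right)} = 2 \left(u - \frac{1842}{1597}\right) \left(u + 294\right) = 2 \left(- \frac{1842}{1597} + u\right) \left(294 + u\right) = 2 \left(294 + u\right) \left(- \frac{1842}{1597} + u\right)$)
$E{\left(H \right)} + F{\left(988 \right)} = \left(-2 - 187\right)^{2} + \left(- \frac{1083096}{1597} + 2 \cdot 988^{2} + \frac{935352}{1597} \cdot 988\right) = \left(-189\right)^{2} + \left(- \frac{1083096}{1597} + 2 \cdot 976144 + \frac{924127776}{1597}\right) = 35721 + \left(- \frac{1083096}{1597} + 1952288 + \frac{924127776}{1597}\right) = 35721 + \frac{4040848616}{1597} = \frac{4097895053}{1597}$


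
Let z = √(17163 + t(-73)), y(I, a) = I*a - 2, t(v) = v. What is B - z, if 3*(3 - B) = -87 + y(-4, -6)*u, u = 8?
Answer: -80/3 - √17090 ≈ -157.40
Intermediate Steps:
y(I, a) = -2 + I*a
z = √17090 (z = √(17163 - 73) = √17090 ≈ 130.73)
B = -80/3 (B = 3 - (-87 + (-2 - 4*(-6))*8)/3 = 3 - (-87 + (-2 + 24)*8)/3 = 3 - (-87 + 22*8)/3 = 3 - (-87 + 176)/3 = 3 - ⅓*89 = 3 - 89/3 = -80/3 ≈ -26.667)
B - z = -80/3 - √17090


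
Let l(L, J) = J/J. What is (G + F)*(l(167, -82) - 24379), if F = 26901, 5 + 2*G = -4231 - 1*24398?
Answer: -306772752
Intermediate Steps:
G = -14317 (G = -5/2 + (-4231 - 1*24398)/2 = -5/2 + (-4231 - 24398)/2 = -5/2 + (½)*(-28629) = -5/2 - 28629/2 = -14317)
l(L, J) = 1
(G + F)*(l(167, -82) - 24379) = (-14317 + 26901)*(1 - 24379) = 12584*(-24378) = -306772752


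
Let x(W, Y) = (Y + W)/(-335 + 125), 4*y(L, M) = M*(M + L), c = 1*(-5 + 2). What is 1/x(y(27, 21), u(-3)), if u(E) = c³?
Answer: -14/15 ≈ -0.93333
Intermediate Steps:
c = -3 (c = 1*(-3) = -3)
y(L, M) = M*(L + M)/4 (y(L, M) = (M*(M + L))/4 = (M*(L + M))/4 = M*(L + M)/4)
u(E) = -27 (u(E) = (-3)³ = -27)
x(W, Y) = -W/210 - Y/210 (x(W, Y) = (W + Y)/(-210) = (W + Y)*(-1/210) = -W/210 - Y/210)
1/x(y(27, 21), u(-3)) = 1/(-21*(27 + 21)/840 - 1/210*(-27)) = 1/(-21*48/840 + 9/70) = 1/(-1/210*252 + 9/70) = 1/(-6/5 + 9/70) = 1/(-15/14) = -14/15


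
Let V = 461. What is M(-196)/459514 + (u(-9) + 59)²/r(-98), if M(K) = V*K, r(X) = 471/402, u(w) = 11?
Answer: 150851353254/36071849 ≈ 4182.0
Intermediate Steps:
r(X) = 157/134 (r(X) = 471*(1/402) = 157/134)
M(K) = 461*K
M(-196)/459514 + (u(-9) + 59)²/r(-98) = (461*(-196))/459514 + (11 + 59)²/(157/134) = -90356*1/459514 + 70²*(134/157) = -45178/229757 + 4900*(134/157) = -45178/229757 + 656600/157 = 150851353254/36071849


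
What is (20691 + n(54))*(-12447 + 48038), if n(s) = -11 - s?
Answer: 734099966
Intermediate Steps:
(20691 + n(54))*(-12447 + 48038) = (20691 + (-11 - 1*54))*(-12447 + 48038) = (20691 + (-11 - 54))*35591 = (20691 - 65)*35591 = 20626*35591 = 734099966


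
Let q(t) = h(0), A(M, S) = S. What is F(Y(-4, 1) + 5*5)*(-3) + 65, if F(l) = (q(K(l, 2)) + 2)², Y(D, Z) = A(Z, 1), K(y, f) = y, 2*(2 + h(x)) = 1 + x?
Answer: 257/4 ≈ 64.250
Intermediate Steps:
h(x) = -3/2 + x/2 (h(x) = -2 + (1 + x)/2 = -2 + (½ + x/2) = -3/2 + x/2)
Y(D, Z) = 1
q(t) = -3/2 (q(t) = -3/2 + (½)*0 = -3/2 + 0 = -3/2)
F(l) = ¼ (F(l) = (-3/2 + 2)² = (½)² = ¼)
F(Y(-4, 1) + 5*5)*(-3) + 65 = (¼)*(-3) + 65 = -¾ + 65 = 257/4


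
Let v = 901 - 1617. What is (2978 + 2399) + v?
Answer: 4661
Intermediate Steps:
v = -716
(2978 + 2399) + v = (2978 + 2399) - 716 = 5377 - 716 = 4661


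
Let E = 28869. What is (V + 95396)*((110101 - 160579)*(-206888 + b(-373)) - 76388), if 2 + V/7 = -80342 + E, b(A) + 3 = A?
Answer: -2771739072157916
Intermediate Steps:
b(A) = -3 + A
V = -360325 (V = -14 + 7*(-80342 + 28869) = -14 + 7*(-51473) = -14 - 360311 = -360325)
(V + 95396)*((110101 - 160579)*(-206888 + b(-373)) - 76388) = (-360325 + 95396)*((110101 - 160579)*(-206888 + (-3 - 373)) - 76388) = -264929*(-50478*(-206888 - 376) - 76388) = -264929*(-50478*(-207264) - 76388) = -264929*(10462272192 - 76388) = -264929*10462195804 = -2771739072157916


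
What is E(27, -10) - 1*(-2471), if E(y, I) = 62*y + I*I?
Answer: 4245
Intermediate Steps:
E(y, I) = I² + 62*y (E(y, I) = 62*y + I² = I² + 62*y)
E(27, -10) - 1*(-2471) = ((-10)² + 62*27) - 1*(-2471) = (100 + 1674) + 2471 = 1774 + 2471 = 4245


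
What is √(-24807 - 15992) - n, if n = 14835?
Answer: -14835 + I*√40799 ≈ -14835.0 + 201.99*I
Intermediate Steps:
√(-24807 - 15992) - n = √(-24807 - 15992) - 1*14835 = √(-40799) - 14835 = I*√40799 - 14835 = -14835 + I*√40799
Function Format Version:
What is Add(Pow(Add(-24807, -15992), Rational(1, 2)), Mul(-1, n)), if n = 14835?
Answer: Add(-14835, Mul(I, Pow(40799, Rational(1, 2)))) ≈ Add(-14835., Mul(201.99, I))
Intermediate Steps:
Add(Pow(Add(-24807, -15992), Rational(1, 2)), Mul(-1, n)) = Add(Pow(Add(-24807, -15992), Rational(1, 2)), Mul(-1, 14835)) = Add(Pow(-40799, Rational(1, 2)), -14835) = Add(Mul(I, Pow(40799, Rational(1, 2))), -14835) = Add(-14835, Mul(I, Pow(40799, Rational(1, 2))))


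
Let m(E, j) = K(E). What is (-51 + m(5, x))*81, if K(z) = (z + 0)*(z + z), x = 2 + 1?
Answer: -81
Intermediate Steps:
x = 3
K(z) = 2*z² (K(z) = z*(2*z) = 2*z²)
m(E, j) = 2*E²
(-51 + m(5, x))*81 = (-51 + 2*5²)*81 = (-51 + 2*25)*81 = (-51 + 50)*81 = -1*81 = -81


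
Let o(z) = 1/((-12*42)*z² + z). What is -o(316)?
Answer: 1/50327108 ≈ 1.9870e-8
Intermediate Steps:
o(z) = 1/(z - 504*z²) (o(z) = 1/(-504*z² + z) = 1/(z - 504*z²))
-o(316) = -(-1)/(316*(-1 + 504*316)) = -(-1)/(316*(-1 + 159264)) = -(-1)/(316*159263) = -1*(-1/50327108) = 1/50327108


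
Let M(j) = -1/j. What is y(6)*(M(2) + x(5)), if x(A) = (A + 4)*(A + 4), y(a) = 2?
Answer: 161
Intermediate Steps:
x(A) = (4 + A)**2 (x(A) = (4 + A)*(4 + A) = (4 + A)**2)
y(6)*(M(2) + x(5)) = 2*(-1/2 + (4 + 5)**2) = 2*(-1*1/2 + 9**2) = 2*(-1/2 + 81) = 2*(161/2) = 161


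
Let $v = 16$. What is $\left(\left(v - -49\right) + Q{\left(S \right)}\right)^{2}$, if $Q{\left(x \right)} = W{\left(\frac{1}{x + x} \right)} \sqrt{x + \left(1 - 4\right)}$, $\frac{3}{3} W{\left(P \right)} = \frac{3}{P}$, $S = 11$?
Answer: $39073 + 17160 \sqrt{2} \approx 63341.0$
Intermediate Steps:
$W{\left(P \right)} = \frac{3}{P}$
$Q{\left(x \right)} = 6 x \sqrt{-3 + x}$ ($Q{\left(x \right)} = \frac{3}{\frac{1}{x + x}} \sqrt{x + \left(1 - 4\right)} = \frac{3}{\frac{1}{2 x}} \sqrt{x - 3} = \frac{3}{\frac{1}{2} \frac{1}{x}} \sqrt{-3 + x} = 3 \cdot 2 x \sqrt{-3 + x} = 6 x \sqrt{-3 + x}$)
$\left(\left(v - -49\right) + Q{\left(S \right)}\right)^{2} = \left(\left(16 - -49\right) + 6 \cdot 11 \sqrt{-3 + 11}\right)^{2} = \left(\left(16 + 49\right) + 6 \cdot 11 \sqrt{8}\right)^{2} = \left(65 + 6 \cdot 11 \cdot 2 \sqrt{2}\right)^{2} = \left(65 + 132 \sqrt{2}\right)^{2}$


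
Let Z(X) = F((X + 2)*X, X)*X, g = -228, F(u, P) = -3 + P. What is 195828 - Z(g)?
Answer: 143160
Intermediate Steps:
Z(X) = X*(-3 + X) (Z(X) = (-3 + X)*X = X*(-3 + X))
195828 - Z(g) = 195828 - (-228)*(-3 - 228) = 195828 - (-228)*(-231) = 195828 - 1*52668 = 195828 - 52668 = 143160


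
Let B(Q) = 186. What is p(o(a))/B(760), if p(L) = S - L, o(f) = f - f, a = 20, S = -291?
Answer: -97/62 ≈ -1.5645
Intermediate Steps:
o(f) = 0
p(L) = -291 - L
p(o(a))/B(760) = (-291 - 1*0)/186 = (-291 + 0)*(1/186) = -291*1/186 = -97/62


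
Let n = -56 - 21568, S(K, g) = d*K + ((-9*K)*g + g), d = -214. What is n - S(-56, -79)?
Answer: 6287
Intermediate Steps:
S(K, g) = g - 214*K - 9*K*g (S(K, g) = -214*K + ((-9*K)*g + g) = -214*K + (-9*K*g + g) = -214*K + (g - 9*K*g) = g - 214*K - 9*K*g)
n = -21624
n - S(-56, -79) = -21624 - (-79 - 214*(-56) - 9*(-56)*(-79)) = -21624 - (-79 + 11984 - 39816) = -21624 - 1*(-27911) = -21624 + 27911 = 6287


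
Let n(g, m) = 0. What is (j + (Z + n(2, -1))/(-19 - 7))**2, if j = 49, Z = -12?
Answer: 413449/169 ≈ 2446.4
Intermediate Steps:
(j + (Z + n(2, -1))/(-19 - 7))**2 = (49 + (-12 + 0)/(-19 - 7))**2 = (49 - 12/(-26))**2 = (49 - 12*(-1/26))**2 = (49 + 6/13)**2 = (643/13)**2 = 413449/169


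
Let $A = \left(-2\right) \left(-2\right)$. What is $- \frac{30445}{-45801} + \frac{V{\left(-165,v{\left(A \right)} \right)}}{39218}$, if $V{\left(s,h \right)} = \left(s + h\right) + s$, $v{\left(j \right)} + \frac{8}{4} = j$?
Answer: $\frac{589484641}{898111809} \approx 0.65636$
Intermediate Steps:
$A = 4$
$v{\left(j \right)} = -2 + j$
$V{\left(s,h \right)} = h + 2 s$ ($V{\left(s,h \right)} = \left(h + s\right) + s = h + 2 s$)
$- \frac{30445}{-45801} + \frac{V{\left(-165,v{\left(A \right)} \right)}}{39218} = - \frac{30445}{-45801} + \frac{\left(-2 + 4\right) + 2 \left(-165\right)}{39218} = \left(-30445\right) \left(- \frac{1}{45801}\right) + \left(2 - 330\right) \frac{1}{39218} = \frac{30445}{45801} - \frac{164}{19609} = \frac{589484641}{898111809}$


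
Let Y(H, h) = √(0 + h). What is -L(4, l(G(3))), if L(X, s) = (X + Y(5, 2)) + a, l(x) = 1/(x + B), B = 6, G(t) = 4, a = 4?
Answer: -8 - √2 ≈ -9.4142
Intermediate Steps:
Y(H, h) = √h
l(x) = 1/(6 + x) (l(x) = 1/(x + 6) = 1/(6 + x))
L(X, s) = 4 + X + √2 (L(X, s) = (X + √2) + 4 = 4 + X + √2)
-L(4, l(G(3))) = -(4 + 4 + √2) = -(8 + √2) = -8 - √2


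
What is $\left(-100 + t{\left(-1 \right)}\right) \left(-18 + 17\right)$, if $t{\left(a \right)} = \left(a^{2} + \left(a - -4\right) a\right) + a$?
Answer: $103$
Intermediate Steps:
$t{\left(a \right)} = a + a^{2} + a \left(4 + a\right)$ ($t{\left(a \right)} = \left(a^{2} + \left(a + 4\right) a\right) + a = \left(a^{2} + \left(4 + a\right) a\right) + a = \left(a^{2} + a \left(4 + a\right)\right) + a = a + a^{2} + a \left(4 + a\right)$)
$\left(-100 + t{\left(-1 \right)}\right) \left(-18 + 17\right) = \left(-100 - \left(5 + 2 \left(-1\right)\right)\right) \left(-18 + 17\right) = \left(-100 - \left(5 - 2\right)\right) \left(-1\right) = \left(-100 - 3\right) \left(-1\right) = \left(-103\right) \left(-1\right) = 103$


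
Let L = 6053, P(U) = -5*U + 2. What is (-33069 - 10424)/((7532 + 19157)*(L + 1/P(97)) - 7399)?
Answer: -21007119/78024333305 ≈ -0.00026924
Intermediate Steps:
P(U) = 2 - 5*U
(-33069 - 10424)/((7532 + 19157)*(L + 1/P(97)) - 7399) = (-33069 - 10424)/((7532 + 19157)*(6053 + 1/(2 - 5*97)) - 7399) = -43493/(26689*(6053 + 1/(2 - 485)) - 7399) = -43493/(26689*(6053 + 1/(-483)) - 7399) = -43493/(26689*(6053 - 1/483) - 7399) = -43493/(26689*(2923598/483) - 7399) = -43493/(78027907022/483 - 7399) = -43493/78024333305/483 = -43493*483/78024333305 = -21007119/78024333305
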